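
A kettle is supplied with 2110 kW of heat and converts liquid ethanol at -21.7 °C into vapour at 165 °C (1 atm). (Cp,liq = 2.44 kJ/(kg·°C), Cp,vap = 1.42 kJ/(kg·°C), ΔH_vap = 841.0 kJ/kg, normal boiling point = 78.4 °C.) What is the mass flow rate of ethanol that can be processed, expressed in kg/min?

Δh = 2.44×(78.4−-21.7) + 841.0 + 1.42×(165−78.4) = 1208.2 kJ/kg
Q = 2110 kW = 2110 kJ/s = 126600 kJ/min
ṁ = Q/Δh = 126600 / 1208.2 = 104.78 kg/min

ṁ = 105 kg/min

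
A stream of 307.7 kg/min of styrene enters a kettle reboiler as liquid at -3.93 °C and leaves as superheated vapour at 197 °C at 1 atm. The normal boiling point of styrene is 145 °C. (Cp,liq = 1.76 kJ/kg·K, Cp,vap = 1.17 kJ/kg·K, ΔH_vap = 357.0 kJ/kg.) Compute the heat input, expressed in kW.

liquid -3.93→145 °C: 262.12 kJ/kg
vaporisation at 145 °C: 357 kJ/kg
vapour 145→197 °C: 60.84 kJ/kg
Δh = 262.12 + 357 + 60.84 = 679.96 kJ/kg
Q = ṁ·Δh = 307.7 kg/min × 679.96 kJ/kg = 209220 kJ/min
|Q| = 3487 kW

Q = 3490 kW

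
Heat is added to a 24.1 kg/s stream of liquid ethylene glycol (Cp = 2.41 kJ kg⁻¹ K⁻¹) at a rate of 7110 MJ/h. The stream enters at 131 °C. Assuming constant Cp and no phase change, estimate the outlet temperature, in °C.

Q = 7110 MJ/h = 1975 kJ/s
ΔT = Q/(ṁ·Cp) = 1975/(24.1×2.41) = 34.004 K
T_out = 131 + 34.004 = 165 °C

T_out = 165 °C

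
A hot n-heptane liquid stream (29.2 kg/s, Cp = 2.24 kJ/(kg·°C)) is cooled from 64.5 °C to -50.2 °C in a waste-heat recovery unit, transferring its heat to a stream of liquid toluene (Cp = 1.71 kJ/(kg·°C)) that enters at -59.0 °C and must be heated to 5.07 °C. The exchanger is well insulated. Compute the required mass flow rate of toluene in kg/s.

Heat released by hot stream: Q = 29.2 × 2.24 × (64.5 − -50.2) = 7502.3 kJ/s
Energy balance on cold side (adiabatic exchanger): Q = ṁ_c·Cp_c·(T_c,out − T_c,in)
ṁ_c = 7502.3 / [1.71 × (5.07 − -59.0)] = 68.477 kg/s

ṁ_c = 68.5 kg/s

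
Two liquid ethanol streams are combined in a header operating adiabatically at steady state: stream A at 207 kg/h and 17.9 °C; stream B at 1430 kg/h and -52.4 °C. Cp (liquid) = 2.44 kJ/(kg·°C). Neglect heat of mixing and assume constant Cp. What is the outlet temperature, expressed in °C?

T_out = -43.5 °C

Energy balance with Q = 0: Σ ṁᵢCp,ᵢ(T_out − Tᵢ) = 0
T_out = Σ ṁᵢCp,ᵢTᵢ / Σ ṁᵢCp,ᵢ
      = -173790 / 3994.3 = -43.511 °C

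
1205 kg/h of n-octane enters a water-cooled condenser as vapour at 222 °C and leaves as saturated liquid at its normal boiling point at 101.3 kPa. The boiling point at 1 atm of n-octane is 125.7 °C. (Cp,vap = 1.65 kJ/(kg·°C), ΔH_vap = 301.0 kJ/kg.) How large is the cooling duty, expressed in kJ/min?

vapour 222→125.7 °C: -158.89 kJ/kg
condensation at 125.7 °C: -301 kJ/kg
Δh = -158.89 + -301 = -459.89 kJ/kg
Q = ṁ·Δh = 1205 kg/h × -459.89 kJ/kg = -554170 kJ/h
|Q| = 153.94 kW = 9236.2 kJ/min

Q_c = 9240 kJ/min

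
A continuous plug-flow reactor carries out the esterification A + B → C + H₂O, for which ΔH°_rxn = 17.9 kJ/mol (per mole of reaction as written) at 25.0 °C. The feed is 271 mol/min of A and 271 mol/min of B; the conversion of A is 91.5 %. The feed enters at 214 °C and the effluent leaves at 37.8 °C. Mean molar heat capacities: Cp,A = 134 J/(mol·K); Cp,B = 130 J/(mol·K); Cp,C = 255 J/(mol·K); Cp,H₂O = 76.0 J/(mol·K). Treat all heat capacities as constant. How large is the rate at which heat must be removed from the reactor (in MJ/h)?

Q_out = 477 MJ/h

Extent of reaction ξ = 0.915 × 271 = 247.97 mol/min
Reaction term: ξ·ΔH°_rxn = 247.97 × 17.9 = 4438.6 kJ/min
Sensible, feed 214→25 °C: -13522 kJ/min
Outlet flows (mol/min): A 23.035, B 23.035, C 247.97, H₂O 247.97
Sensible, products 25→37.8 °C: 1128.4 kJ/min
Q = ΔH = -7954.8 kJ/min = -132.58 kW
Heat removed = 477.29 MJ/h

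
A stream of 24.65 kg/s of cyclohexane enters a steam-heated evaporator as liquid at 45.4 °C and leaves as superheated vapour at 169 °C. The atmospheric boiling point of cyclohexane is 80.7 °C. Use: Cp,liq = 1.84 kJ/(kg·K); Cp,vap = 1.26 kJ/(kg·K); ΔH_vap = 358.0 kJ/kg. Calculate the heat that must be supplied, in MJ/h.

liquid 45.4→80.7 °C: 64.952 kJ/kg
vaporisation at 80.7 °C: 358 kJ/kg
vapour 80.7→169 °C: 111.26 kJ/kg
Δh = 64.952 + 358 + 111.26 = 534.21 kJ/kg
Q = ṁ·Δh = 24.65 kg/s × 534.21 kJ/kg = 13168 kJ/s
|Q| = 13168 kW = 47406 MJ/h

Q = 47400 MJ/h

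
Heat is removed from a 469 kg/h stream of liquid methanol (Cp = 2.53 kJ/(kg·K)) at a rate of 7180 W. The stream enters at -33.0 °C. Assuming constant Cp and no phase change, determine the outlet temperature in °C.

T_out = -54.8 °C

Q = 7180 W = 25848 kJ/h
ΔT = Q/(ṁ·Cp) = 25848/(469×2.53) = 21.784 K
T_out = -33.0 − 21.784 = -54.784 °C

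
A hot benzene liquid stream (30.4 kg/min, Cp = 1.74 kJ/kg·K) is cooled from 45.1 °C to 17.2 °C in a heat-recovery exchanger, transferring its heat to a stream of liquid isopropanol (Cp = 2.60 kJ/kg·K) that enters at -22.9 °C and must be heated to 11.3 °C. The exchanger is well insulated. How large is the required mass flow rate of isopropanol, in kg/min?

Heat released by hot stream: Q = 30.4 × 1.74 × (45.1 − 17.2) = 1475.8 kJ/min
Energy balance on cold side (adiabatic exchanger): Q = ṁ_c·Cp_c·(T_c,out − T_c,in)
ṁ_c = 1475.8 / [2.60 × (11.3 − -22.9)] = 16.597 kg/min

ṁ_c = 16.6 kg/min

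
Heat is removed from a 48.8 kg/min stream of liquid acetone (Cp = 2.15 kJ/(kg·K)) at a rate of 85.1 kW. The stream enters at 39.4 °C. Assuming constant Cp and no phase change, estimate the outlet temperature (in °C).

Q = 85.1 kW = 5106 kJ/min
ΔT = Q/(ṁ·Cp) = 5106/(48.8×2.15) = 48.666 K
T_out = 39.4 − 48.666 = -9.2657 °C

T_out = -9.27 °C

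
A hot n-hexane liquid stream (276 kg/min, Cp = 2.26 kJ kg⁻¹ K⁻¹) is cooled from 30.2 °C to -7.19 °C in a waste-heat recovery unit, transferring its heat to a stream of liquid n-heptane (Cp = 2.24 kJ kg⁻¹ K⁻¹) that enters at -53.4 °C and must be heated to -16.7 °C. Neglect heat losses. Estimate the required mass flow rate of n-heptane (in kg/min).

Heat released by hot stream: Q = 276 × 2.26 × (30.2 − -7.19) = 23322 kJ/min
Energy balance on cold side (adiabatic exchanger): Q = ṁ_c·Cp_c·(T_c,out − T_c,in)
ṁ_c = 23322 / [2.24 × (-16.7 − -53.4)] = 283.7 kg/min

ṁ_c = 284 kg/min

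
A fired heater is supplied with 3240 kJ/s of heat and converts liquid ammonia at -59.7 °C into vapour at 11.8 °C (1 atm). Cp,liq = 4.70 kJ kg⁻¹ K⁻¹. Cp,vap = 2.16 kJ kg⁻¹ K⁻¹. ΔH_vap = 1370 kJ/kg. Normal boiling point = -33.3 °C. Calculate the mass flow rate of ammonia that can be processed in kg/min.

Δh = 4.70×(-33.3−-59.7) + 1370 + 2.16×(11.8−-33.3) = 1591.5 kJ/kg
Q = 3240 kJ/s = 3240 kJ/s = 194400 kJ/min
ṁ = Q/Δh = 194400 / 1591.5 = 122.15 kg/min

ṁ = 122 kg/min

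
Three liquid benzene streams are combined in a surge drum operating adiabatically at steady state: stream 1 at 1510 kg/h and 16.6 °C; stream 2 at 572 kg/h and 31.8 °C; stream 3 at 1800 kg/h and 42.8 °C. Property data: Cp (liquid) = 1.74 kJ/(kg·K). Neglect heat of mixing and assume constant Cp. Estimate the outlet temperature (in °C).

T_out = 31.0 °C

Adiabatic, steady state ⇒ Σ ṁᵢCp,ᵢ(T_out − Tᵢ) = 0
T_out = Σ ṁᵢCp,ᵢTᵢ / Σ ṁᵢCp,ᵢ
      = 209310 / 6754.7 = 30.988 °C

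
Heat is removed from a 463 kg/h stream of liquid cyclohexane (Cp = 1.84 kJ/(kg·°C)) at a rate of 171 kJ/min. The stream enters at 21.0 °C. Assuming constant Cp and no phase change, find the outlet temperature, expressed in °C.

Q = 171 kJ/min = 10260 kJ/h
ΔT = Q/(ṁ·Cp) = 10260/(463×1.84) = 12.043 K
T_out = 21.0 − 12.043 = 8.9566 °C

T_out = 8.96 °C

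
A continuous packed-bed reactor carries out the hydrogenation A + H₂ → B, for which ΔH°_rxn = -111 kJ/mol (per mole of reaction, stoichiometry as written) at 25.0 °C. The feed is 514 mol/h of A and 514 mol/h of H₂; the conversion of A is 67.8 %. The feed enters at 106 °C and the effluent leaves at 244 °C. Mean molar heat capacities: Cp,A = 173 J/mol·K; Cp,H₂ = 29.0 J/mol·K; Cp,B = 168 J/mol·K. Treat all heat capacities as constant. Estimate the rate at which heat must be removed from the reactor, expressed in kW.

Q_out = 7.49 kW

Extent of reaction ξ = 0.678 × 514 = 348.49 mol/h
Reaction term: ξ·ΔH°_rxn = 348.49 × -111 = -38683 kJ/h
Sensible, feed 106→25 °C: -8410.1 kJ/h
Outlet flows (mol/h): A 165.51, H₂ 165.51, B 348.49
Sensible, products 25→244 °C: 20143 kJ/h
Q = ΔH = -26949 kJ/h = -7.4859 kW
Heat removed = 7.4859 kW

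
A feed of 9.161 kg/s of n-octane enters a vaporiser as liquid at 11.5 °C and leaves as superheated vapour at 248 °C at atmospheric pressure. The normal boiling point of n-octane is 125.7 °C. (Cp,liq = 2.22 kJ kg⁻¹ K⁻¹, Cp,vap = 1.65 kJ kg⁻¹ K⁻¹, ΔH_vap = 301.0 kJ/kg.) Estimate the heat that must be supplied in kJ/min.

Q = 416000 kJ/min

liquid 11.5→125.7 °C: 253.52 kJ/kg
vaporisation at 125.7 °C: 301 kJ/kg
vapour 125.7→248 °C: 201.79 kJ/kg
Δh = 253.52 + 301 + 201.79 = 756.32 kJ/kg
Q = ṁ·Δh = 9.161 kg/s × 756.32 kJ/kg = 6928.6 kJ/s
|Q| = 6928.6 kW = 415720 kJ/min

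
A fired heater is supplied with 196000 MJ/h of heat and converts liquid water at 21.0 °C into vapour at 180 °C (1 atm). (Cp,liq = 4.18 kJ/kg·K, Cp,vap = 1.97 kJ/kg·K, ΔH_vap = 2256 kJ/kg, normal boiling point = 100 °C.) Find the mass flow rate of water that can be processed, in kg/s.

ṁ = 19.8 kg/s

Δh = 4.18×(100−21.0) + 2256 + 1.97×(180−100) = 2743.8 kJ/kg
Q = 196000 MJ/h = 54444 kJ/s = 54444 kJ/s
ṁ = Q/Δh = 54444 / 2743.8 = 19.843 kg/s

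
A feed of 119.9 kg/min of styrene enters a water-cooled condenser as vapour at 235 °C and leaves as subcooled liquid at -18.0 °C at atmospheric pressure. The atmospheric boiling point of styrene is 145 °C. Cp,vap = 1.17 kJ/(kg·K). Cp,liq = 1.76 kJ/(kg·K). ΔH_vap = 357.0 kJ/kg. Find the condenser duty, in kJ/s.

Q_c = 1500 kJ/s

vapour 235→145 °C: -105.3 kJ/kg
condensation at 145 °C: -357 kJ/kg
liquid 145→-18.0 °C: -286.88 kJ/kg
Δh = -105.3 + -357 + -286.88 = -749.18 kJ/kg
Q = ṁ·Δh = 119.9 kg/min × -749.18 kJ/kg = -89827 kJ/min
|Q| = 1497.1 kW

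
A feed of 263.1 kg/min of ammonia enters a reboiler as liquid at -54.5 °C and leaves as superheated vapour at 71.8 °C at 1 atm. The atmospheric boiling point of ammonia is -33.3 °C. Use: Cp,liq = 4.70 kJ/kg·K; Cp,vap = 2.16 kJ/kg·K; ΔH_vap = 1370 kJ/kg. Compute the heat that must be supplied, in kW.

Q = 7440 kW

liquid -54.5→-33.3 °C: 99.64 kJ/kg
vaporisation at -33.3 °C: 1370 kJ/kg
vapour -33.3→71.8 °C: 227.02 kJ/kg
Δh = 99.64 + 1370 + 227.02 = 1696.7 kJ/kg
Q = ṁ·Δh = 263.1 kg/min × 1696.7 kJ/kg = 446390 kJ/min
|Q| = 7439.8 kW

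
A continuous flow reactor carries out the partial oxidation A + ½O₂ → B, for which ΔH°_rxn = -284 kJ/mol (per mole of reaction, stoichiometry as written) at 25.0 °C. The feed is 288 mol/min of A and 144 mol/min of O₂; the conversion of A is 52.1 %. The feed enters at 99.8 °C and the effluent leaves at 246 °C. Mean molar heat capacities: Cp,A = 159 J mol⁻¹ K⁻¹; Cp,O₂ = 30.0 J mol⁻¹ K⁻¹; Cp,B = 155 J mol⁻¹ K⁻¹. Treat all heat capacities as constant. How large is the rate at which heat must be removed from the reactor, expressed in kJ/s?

Q_out = 599 kJ/s

Extent of reaction ξ = 0.521 × 288 = 150.05 mol/min
Reaction term: ξ·ΔH°_rxn = 150.05 × -284 = -42614 kJ/min
Sensible, feed 99.8→25 °C: -3748.4 kJ/min
Outlet flows (mol/min): A 137.95, O₂ 68.976, B 150.05
Sensible, products 25→246 °C: 10445 kJ/min
Q = ΔH = -35917 kJ/min = -598.62 kW
Heat removed = 598.62 kJ/s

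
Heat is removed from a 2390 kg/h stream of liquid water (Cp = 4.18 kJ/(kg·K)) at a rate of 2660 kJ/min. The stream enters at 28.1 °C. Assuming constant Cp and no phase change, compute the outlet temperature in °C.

Q = 2660 kJ/min = 159600 kJ/h
ΔT = Q/(ṁ·Cp) = 159600/(2390×4.18) = 15.976 K
T_out = 28.1 − 15.976 = 12.124 °C

T_out = 12.1 °C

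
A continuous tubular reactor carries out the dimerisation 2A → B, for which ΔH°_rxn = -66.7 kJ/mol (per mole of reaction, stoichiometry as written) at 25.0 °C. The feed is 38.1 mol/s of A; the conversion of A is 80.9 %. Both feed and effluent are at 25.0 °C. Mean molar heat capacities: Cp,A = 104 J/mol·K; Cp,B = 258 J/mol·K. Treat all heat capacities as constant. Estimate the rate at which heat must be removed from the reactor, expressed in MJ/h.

Extent of reaction ξ = 0.809 × 38.1 / 2 = 15.411 mol/s
Reaction term: ξ·ΔH°_rxn = 15.411 × -66.7 = -1027.9 kJ/s
Q = ΔH = -1027.9 kJ/s = -1027.9 kW
Heat removed = 3700.6 MJ/h

Q_out = 3700 MJ/h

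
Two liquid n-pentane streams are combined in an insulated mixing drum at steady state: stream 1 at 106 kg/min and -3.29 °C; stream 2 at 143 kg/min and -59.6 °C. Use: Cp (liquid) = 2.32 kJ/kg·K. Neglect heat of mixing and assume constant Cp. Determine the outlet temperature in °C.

No heat crosses the boundary, so H_out = H_in.
Σ ṁᵢCp,ᵢTᵢ = 106×2.32×-3.29 + 143×2.32×-59.6 = -20582
Σ ṁᵢCp,ᵢ = 106×2.32 + 143×2.32 = 577.68
T_out = -20582 / 577.68 = -35.629 °C

T_out = -35.6 °C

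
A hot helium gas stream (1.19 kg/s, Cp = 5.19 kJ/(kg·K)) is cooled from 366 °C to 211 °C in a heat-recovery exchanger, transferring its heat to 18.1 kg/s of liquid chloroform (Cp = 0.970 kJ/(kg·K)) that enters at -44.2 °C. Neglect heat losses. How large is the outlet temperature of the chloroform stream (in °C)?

Heat released by hot stream: Q = 1.19 × 5.19 × (366 − 211) = 957.3 kJ/s
Energy balance on cold side (adiabatic exchanger): Q = ṁ_c·Cp_c·(T_c,out − T_c,in)
T_c,out = -44.2 + 957.3/(18.1 × 0.970) = 10.325 °C

T_c,out = 10.3 °C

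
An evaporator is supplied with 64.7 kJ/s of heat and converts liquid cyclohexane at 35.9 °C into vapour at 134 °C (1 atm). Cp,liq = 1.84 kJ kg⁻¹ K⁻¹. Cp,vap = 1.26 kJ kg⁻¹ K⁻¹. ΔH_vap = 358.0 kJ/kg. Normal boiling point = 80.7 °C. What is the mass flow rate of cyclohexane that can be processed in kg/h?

Δh = 1.84×(80.7−35.9) + 358.0 + 1.26×(134−80.7) = 507.59 kJ/kg
Q = 64.7 kJ/s = 64.7 kJ/s = 232920 kJ/h
ṁ = Q/Δh = 232920 / 507.59 = 458.87 kg/h

ṁ = 459 kg/h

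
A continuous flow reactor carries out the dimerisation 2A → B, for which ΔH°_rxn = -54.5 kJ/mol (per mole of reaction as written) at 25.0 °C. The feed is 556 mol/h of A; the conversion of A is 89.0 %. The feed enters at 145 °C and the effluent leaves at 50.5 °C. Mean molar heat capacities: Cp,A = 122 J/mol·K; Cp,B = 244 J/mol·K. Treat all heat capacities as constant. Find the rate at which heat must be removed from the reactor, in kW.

Extent of reaction ξ = 0.890 × 556 / 2 = 247.42 mol/h
Reaction term: ξ·ΔH°_rxn = 247.42 × -54.5 = -13484 kJ/h
Sensible, feed 145→25 °C: -8139.8 kJ/h
Outlet flows (mol/h): A 61.16, B 247.42
Sensible, products 25→50.5 °C: 1729.7 kJ/h
Q = ΔH = -19895 kJ/h = -5.5263 kW
Heat removed = 5.5263 kW

Q_out = 5.53 kW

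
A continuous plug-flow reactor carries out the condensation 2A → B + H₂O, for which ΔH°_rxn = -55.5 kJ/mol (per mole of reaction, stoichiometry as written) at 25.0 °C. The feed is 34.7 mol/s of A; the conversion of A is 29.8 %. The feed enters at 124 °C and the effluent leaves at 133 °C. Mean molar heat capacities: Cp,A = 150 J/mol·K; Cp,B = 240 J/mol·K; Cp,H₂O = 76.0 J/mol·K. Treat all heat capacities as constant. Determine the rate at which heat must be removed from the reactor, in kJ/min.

Extent of reaction ξ = 0.298 × 34.7 / 2 = 5.1703 mol/s
Reaction term: ξ·ΔH°_rxn = 5.1703 × -55.5 = -286.95 kJ/s
Sensible, feed 124→25 °C: -515.29 kJ/s
Outlet flows (mol/s): A 24.359, B 5.1703, H₂O 5.1703
Sensible, products 25→133 °C: 571.07 kJ/s
Q = ΔH = -231.17 kJ/s = -231.17 kW
Heat removed = 13870 kJ/min

Q_out = 13900 kJ/min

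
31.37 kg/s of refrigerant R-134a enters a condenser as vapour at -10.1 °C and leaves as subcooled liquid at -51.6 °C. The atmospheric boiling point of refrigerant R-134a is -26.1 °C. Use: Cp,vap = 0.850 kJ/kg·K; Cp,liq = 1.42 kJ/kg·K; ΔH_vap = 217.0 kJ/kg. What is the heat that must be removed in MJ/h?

vapour -10.1→-26.1 °C: -13.6 kJ/kg
condensation at -26.1 °C: -217 kJ/kg
liquid -26.1→-51.6 °C: -36.21 kJ/kg
Δh = -13.6 + -217 + -36.21 = -266.81 kJ/kg
Q = ṁ·Δh = 31.37 kg/s × -266.81 kJ/kg = -8369.8 kJ/s
|Q| = 8369.8 kW = 30131 MJ/h

Q_c = 30100 MJ/h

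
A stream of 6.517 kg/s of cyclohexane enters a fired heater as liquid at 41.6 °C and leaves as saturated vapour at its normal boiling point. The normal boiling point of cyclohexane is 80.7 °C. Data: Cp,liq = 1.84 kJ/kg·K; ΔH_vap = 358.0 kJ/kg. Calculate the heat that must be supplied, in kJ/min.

Q = 168000 kJ/min

liquid 41.6→80.7 °C: 71.944 kJ/kg
vaporisation at 80.7 °C: 358 kJ/kg
Δh = 71.944 + 358 = 429.94 kJ/kg
Q = ṁ·Δh = 6.517 kg/s × 429.94 kJ/kg = 2801.9 kJ/s
|Q| = 2801.9 kW = 168120 kJ/min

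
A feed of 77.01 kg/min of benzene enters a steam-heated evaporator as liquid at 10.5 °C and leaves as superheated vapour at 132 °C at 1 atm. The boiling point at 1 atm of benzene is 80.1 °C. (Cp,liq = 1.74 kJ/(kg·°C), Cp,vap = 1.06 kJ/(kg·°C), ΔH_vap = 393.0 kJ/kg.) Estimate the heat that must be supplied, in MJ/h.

Q = 2630 MJ/h

liquid 10.5→80.1 °C: 121.1 kJ/kg
vaporisation at 80.1 °C: 393 kJ/kg
vapour 80.1→132 °C: 55.014 kJ/kg
Δh = 121.1 + 393 + 55.014 = 569.12 kJ/kg
Q = ṁ·Δh = 77.01 kg/min × 569.12 kJ/kg = 43828 kJ/min
|Q| = 730.46 kW = 2629.7 MJ/h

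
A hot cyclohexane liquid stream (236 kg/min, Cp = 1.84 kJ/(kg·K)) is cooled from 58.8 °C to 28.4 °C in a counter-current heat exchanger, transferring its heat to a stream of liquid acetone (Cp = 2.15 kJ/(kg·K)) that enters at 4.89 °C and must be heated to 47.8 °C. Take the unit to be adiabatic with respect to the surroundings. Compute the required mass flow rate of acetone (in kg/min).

ṁ_c = 143 kg/min

Heat released by hot stream: Q = 236 × 1.84 × (58.8 − 28.4) = 13201 kJ/min
Energy balance on cold side (adiabatic exchanger): Q = ṁ_c·Cp_c·(T_c,out − T_c,in)
ṁ_c = 13201 / [2.15 × (47.8 − 4.89)] = 143.09 kg/min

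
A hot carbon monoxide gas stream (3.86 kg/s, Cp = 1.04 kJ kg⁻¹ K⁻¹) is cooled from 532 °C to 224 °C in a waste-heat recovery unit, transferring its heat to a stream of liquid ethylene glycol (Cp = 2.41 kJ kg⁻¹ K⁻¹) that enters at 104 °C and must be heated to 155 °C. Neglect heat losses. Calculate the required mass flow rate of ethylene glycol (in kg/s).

ṁ_c = 10.1 kg/s

Heat released by hot stream: Q = 3.86 × 1.04 × (532 − 224) = 1236.4 kJ/s
Energy balance on cold side (adiabatic exchanger): Q = ṁ_c·Cp_c·(T_c,out − T_c,in)
ṁ_c = 1236.4 / [2.41 × (155 − 104)] = 10.06 kg/s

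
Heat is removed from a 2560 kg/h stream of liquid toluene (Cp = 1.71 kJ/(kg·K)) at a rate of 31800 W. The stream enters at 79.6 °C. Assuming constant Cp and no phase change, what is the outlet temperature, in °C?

T_out = 53.4 °C

Q = 31800 W = 114480 kJ/h
ΔT = Q/(ṁ·Cp) = 114480/(2560×1.71) = 26.151 K
T_out = 79.6 − 26.151 = 53.449 °C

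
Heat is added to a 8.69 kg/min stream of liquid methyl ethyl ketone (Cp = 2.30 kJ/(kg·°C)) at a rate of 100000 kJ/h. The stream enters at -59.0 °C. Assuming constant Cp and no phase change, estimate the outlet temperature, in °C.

T_out = 24.4 °C

Q = 100000 kJ/h = 1666.7 kJ/min
ΔT = Q/(ṁ·Cp) = 1666.7/(8.69×2.30) = 83.388 K
T_out = -59.0 + 83.388 = 24.388 °C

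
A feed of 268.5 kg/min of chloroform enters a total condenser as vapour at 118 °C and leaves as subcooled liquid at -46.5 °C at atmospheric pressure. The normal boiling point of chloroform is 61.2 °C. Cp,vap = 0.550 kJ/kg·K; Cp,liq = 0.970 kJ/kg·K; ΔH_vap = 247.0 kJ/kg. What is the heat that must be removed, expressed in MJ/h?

vapour 118→61.2 °C: -31.24 kJ/kg
condensation at 61.2 °C: -247 kJ/kg
liquid 61.2→-46.5 °C: -104.47 kJ/kg
Δh = -31.24 + -247 + -104.47 = -382.71 kJ/kg
Q = ṁ·Δh = 268.5 kg/min × -382.71 kJ/kg = -102760 kJ/min
|Q| = 1712.6 kW = 6165.4 MJ/h

Q_c = 6170 MJ/h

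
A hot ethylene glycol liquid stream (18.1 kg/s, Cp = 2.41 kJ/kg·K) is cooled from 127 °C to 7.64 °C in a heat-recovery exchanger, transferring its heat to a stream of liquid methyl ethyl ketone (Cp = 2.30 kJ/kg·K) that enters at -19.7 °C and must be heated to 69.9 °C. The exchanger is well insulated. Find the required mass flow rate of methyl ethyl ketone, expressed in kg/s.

ṁ_c = 25.3 kg/s

Heat released by hot stream: Q = 18.1 × 2.41 × (127 − 7.64) = 5206.6 kJ/s
Energy balance on cold side (adiabatic exchanger): Q = ṁ_c·Cp_c·(T_c,out − T_c,in)
ṁ_c = 5206.6 / [2.30 × (69.9 − -19.7)] = 25.265 kg/s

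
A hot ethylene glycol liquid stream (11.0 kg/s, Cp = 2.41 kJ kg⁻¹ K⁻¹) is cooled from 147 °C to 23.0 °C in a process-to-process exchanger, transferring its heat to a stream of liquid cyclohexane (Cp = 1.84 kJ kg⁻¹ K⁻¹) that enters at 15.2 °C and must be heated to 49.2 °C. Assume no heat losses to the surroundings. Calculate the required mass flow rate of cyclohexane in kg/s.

Heat released by hot stream: Q = 11.0 × 2.41 × (147 − 23.0) = 3287.2 kJ/s
Energy balance on cold side (adiabatic exchanger): Q = ṁ_c·Cp_c·(T_c,out − T_c,in)
ṁ_c = 3287.2 / [1.84 × (49.2 − 15.2)] = 52.545 kg/s

ṁ_c = 52.5 kg/s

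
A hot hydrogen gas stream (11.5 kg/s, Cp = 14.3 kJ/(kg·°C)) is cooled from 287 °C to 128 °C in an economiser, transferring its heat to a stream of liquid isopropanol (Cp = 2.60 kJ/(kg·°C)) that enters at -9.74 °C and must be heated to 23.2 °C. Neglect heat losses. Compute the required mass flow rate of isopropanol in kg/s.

ṁ_c = 305 kg/s

Heat released by hot stream: Q = 11.5 × 14.3 × (287 − 128) = 26148 kJ/s
Energy balance on cold side (adiabatic exchanger): Q = ṁ_c·Cp_c·(T_c,out − T_c,in)
ṁ_c = 26148 / [2.60 × (23.2 − -9.74)] = 305.31 kg/s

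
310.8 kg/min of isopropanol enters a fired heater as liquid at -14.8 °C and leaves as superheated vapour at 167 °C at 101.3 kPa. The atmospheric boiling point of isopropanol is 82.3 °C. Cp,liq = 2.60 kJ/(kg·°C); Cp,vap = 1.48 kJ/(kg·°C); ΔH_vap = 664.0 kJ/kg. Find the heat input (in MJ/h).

Q = 19400 MJ/h

liquid -14.8→82.3 °C: 252.46 kJ/kg
vaporisation at 82.3 °C: 664 kJ/kg
vapour 82.3→167 °C: 125.36 kJ/kg
Δh = 252.46 + 664 + 125.36 = 1041.8 kJ/kg
Q = ṁ·Δh = 310.8 kg/min × 1041.8 kJ/kg = 323800 kJ/min
|Q| = 5396.6 kW = 19428 MJ/h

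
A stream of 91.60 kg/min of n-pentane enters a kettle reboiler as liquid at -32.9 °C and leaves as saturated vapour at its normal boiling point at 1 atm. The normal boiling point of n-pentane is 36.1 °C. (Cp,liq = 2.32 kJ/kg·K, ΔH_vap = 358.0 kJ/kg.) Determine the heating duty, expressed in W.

Q = 791000 W

liquid -32.9→36.1 °C: 160.08 kJ/kg
vaporisation at 36.1 °C: 358 kJ/kg
Δh = 160.08 + 358 = 518.08 kJ/kg
Q = ṁ·Δh = 91.60 kg/min × 518.08 kJ/kg = 47456 kJ/min
|Q| = 790.94 kW = 790940 W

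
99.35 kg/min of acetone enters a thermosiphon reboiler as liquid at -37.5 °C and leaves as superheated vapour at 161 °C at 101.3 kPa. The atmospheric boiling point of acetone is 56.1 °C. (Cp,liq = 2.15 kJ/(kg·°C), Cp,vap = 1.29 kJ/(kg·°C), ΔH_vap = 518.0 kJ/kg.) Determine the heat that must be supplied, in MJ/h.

liquid -37.5→56.1 °C: 201.24 kJ/kg
vaporisation at 56.1 °C: 518 kJ/kg
vapour 56.1→161 °C: 135.32 kJ/kg
Δh = 201.24 + 518 + 135.32 = 854.56 kJ/kg
Q = ṁ·Δh = 99.35 kg/min × 854.56 kJ/kg = 84901 kJ/min
|Q| = 1415 kW = 5094 MJ/h

Q = 5090 MJ/h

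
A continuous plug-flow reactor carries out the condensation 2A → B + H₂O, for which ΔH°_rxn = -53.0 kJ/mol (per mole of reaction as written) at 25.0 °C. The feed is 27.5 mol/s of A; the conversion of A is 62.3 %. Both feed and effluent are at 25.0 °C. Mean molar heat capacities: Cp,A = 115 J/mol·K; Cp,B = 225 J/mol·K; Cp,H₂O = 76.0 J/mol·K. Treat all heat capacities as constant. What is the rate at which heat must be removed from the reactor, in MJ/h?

Q_out = 1630 MJ/h

Extent of reaction ξ = 0.623 × 27.5 / 2 = 8.5663 mol/s
Reaction term: ξ·ΔH°_rxn = 8.5663 × -53.0 = -454.01 kJ/s
Q = ΔH = -454.01 kJ/s = -454.01 kW
Heat removed = 1634.4 MJ/h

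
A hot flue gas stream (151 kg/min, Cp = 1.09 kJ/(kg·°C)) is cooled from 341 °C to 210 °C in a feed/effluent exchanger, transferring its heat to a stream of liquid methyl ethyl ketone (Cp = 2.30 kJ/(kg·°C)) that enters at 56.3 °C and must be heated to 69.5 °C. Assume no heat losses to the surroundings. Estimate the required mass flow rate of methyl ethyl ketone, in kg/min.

ṁ_c = 710 kg/min

Heat released by hot stream: Q = 151 × 1.09 × (341 − 210) = 21561 kJ/min
Energy balance on cold side (adiabatic exchanger): Q = ṁ_c·Cp_c·(T_c,out − T_c,in)
ṁ_c = 21561 / [2.30 × (69.5 − 56.3)] = 710.19 kg/min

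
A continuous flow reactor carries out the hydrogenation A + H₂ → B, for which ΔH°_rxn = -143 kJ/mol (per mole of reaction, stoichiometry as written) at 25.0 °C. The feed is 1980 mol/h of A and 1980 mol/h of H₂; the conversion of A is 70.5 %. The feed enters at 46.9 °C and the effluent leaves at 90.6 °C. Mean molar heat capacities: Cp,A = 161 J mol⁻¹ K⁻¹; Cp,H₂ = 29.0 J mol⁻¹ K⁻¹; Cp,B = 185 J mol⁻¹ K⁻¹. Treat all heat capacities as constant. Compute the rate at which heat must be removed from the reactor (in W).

Extent of reaction ξ = 0.705 × 1980 = 1395.9 mol/h
Reaction term: ξ·ΔH°_rxn = 1395.9 × -143 = -199610 kJ/h
Sensible, feed 46.9→25 °C: -8238.8 kJ/h
Outlet flows (mol/h): A 584.1, H₂ 584.1, B 1395.9
Sensible, products 25→90.6 °C: 24221 kJ/h
Q = ΔH = -183630 kJ/h = -51.009 kW
Heat removed = 51009 W

Q_out = 51000 W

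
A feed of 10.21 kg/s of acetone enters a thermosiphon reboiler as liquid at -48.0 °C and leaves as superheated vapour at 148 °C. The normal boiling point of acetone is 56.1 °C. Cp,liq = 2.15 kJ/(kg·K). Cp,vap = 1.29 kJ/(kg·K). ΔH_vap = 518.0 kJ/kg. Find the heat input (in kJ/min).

liquid -48.0→56.1 °C: 223.81 kJ/kg
vaporisation at 56.1 °C: 518 kJ/kg
vapour 56.1→148 °C: 118.55 kJ/kg
Δh = 223.81 + 518 + 118.55 = 860.37 kJ/kg
Q = ṁ·Δh = 10.21 kg/s × 860.37 kJ/kg = 8784.3 kJ/s
|Q| = 8784.3 kW = 527060 kJ/min

Q = 527000 kJ/min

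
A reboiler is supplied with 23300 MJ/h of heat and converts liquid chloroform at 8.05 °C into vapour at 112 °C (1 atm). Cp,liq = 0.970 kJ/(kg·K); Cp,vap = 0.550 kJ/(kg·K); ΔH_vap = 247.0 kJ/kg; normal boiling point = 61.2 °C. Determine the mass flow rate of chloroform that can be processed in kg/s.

Δh = 0.970×(61.2−8.05) + 247.0 + 0.550×(112−61.2) = 326.5 kJ/kg
Q = 23300 MJ/h = 6472.2 kJ/s = 6472.2 kJ/s
ṁ = Q/Δh = 6472.2 / 326.5 = 19.823 kg/s

ṁ = 19.8 kg/s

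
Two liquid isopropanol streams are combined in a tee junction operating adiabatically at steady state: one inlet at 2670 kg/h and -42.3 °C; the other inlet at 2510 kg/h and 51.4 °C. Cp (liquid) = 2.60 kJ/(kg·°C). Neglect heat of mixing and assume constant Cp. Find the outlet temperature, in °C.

T_out = 3.10 °C

Adiabatic, steady state ⇒ Σ ṁᵢCp,ᵢ(T_out − Tᵢ) = 0
T_out = Σ ṁᵢCp,ᵢTᵢ / Σ ṁᵢCp,ᵢ
      = 41790 / 13468 = 3.1029 °C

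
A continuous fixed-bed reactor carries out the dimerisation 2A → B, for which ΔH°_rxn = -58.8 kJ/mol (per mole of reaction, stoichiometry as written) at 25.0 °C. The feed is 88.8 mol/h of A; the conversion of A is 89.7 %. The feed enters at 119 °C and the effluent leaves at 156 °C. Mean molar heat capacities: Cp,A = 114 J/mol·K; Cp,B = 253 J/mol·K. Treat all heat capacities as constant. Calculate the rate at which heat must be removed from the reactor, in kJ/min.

Q_out = 30.6 kJ/min

Extent of reaction ξ = 0.897 × 88.8 / 2 = 39.827 mol/h
Reaction term: ξ·ΔH°_rxn = 39.827 × -58.8 = -2341.8 kJ/h
Sensible, feed 119→25 °C: -951.58 kJ/h
Outlet flows (mol/h): A 9.1464, B 39.827
Sensible, products 25→156 °C: 1456.6 kJ/h
Q = ΔH = -1836.8 kJ/h = -0.51023 kW
Heat removed = 30.614 kJ/min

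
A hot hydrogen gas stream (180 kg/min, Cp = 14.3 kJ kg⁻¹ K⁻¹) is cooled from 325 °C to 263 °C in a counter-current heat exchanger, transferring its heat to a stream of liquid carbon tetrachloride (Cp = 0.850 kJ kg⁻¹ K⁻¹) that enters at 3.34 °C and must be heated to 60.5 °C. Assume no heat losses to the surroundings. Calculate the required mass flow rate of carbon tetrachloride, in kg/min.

ṁ_c = 3280 kg/min

Heat released by hot stream: Q = 180 × 14.3 × (325 − 263) = 159590 kJ/min
Energy balance on cold side (adiabatic exchanger): Q = ṁ_c·Cp_c·(T_c,out − T_c,in)
ṁ_c = 159590 / [0.850 × (60.5 − 3.34)] = 3284.6 kg/min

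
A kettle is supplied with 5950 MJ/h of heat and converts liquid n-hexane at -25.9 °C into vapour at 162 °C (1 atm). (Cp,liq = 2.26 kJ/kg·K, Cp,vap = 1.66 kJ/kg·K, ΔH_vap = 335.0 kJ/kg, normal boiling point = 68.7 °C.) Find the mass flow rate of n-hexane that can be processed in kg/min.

ṁ = 141 kg/min

Δh = 2.26×(68.7−-25.9) + 335.0 + 1.66×(162−68.7) = 703.67 kJ/kg
Q = 5950 MJ/h = 1652.8 kJ/s = 99167 kJ/min
ṁ = Q/Δh = 99167 / 703.67 = 140.93 kg/min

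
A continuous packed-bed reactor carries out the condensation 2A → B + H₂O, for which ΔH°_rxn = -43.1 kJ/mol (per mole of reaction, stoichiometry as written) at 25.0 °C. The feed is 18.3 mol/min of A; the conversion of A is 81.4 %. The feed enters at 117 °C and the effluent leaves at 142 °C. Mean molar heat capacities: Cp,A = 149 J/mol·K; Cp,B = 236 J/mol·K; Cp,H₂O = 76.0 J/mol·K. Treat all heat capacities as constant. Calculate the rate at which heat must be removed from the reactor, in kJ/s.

Q_out = 4.01 kJ/s

Extent of reaction ξ = 0.814 × 18.3 / 2 = 7.4481 mol/min
Reaction term: ξ·ΔH°_rxn = 7.4481 × -43.1 = -321.01 kJ/min
Sensible, feed 117→25 °C: -250.86 kJ/min
Outlet flows (mol/min): A 3.4038, B 7.4481, H₂O 7.4481
Sensible, products 25→142 °C: 331.22 kJ/min
Q = ΔH = -240.65 kJ/min = -4.0108 kW
Heat removed = 4.0108 kJ/s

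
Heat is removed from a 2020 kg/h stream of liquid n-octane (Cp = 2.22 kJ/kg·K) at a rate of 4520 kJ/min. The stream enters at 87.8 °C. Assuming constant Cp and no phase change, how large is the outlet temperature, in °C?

Q = 4520 kJ/min = 271200 kJ/h
ΔT = Q/(ṁ·Cp) = 271200/(2020×2.22) = 60.476 K
T_out = 87.8 − 60.476 = 27.324 °C

T_out = 27.3 °C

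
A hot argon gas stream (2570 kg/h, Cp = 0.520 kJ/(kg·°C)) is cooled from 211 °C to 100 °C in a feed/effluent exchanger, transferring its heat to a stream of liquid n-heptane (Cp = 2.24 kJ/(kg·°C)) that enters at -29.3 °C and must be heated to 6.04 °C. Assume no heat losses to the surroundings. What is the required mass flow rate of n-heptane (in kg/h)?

Heat released by hot stream: Q = 2570 × 0.520 × (211 − 100) = 148340 kJ/h
Energy balance on cold side (adiabatic exchanger): Q = ṁ_c·Cp_c·(T_c,out − T_c,in)
ṁ_c = 148340 / [2.24 × (6.04 − -29.3)] = 1873.9 kg/h

ṁ_c = 1870 kg/h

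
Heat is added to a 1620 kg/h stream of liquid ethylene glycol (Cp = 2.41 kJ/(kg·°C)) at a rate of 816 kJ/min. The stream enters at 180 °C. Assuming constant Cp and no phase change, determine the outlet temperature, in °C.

Q = 816 kJ/min = 48960 kJ/h
ΔT = Q/(ṁ·Cp) = 48960/(1620×2.41) = 12.54 K
T_out = 180 + 12.54 = 192.54 °C

T_out = 193 °C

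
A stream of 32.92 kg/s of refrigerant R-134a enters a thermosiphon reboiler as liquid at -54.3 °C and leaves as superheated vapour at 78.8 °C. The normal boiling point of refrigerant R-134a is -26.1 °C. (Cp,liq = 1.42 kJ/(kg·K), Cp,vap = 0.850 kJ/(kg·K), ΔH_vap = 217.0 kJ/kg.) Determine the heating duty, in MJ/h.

liquid -54.3→-26.1 °C: 40.044 kJ/kg
vaporisation at -26.1 °C: 217 kJ/kg
vapour -26.1→78.8 °C: 89.165 kJ/kg
Δh = 40.044 + 217 + 89.165 = 346.21 kJ/kg
Q = ṁ·Δh = 32.92 kg/s × 346.21 kJ/kg = 11397 kJ/s
|Q| = 11397 kW = 41030 MJ/h

Q = 41000 MJ/h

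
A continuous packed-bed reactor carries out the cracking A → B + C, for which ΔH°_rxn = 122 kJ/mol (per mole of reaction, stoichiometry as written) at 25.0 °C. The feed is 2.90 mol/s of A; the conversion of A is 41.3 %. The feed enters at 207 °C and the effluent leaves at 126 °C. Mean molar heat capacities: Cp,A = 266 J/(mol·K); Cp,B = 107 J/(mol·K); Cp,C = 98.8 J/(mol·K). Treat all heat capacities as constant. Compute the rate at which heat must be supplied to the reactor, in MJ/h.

Extent of reaction ξ = 0.413 × 2.90 = 1.1977 mol/s
Reaction term: ξ·ΔH°_rxn = 1.1977 × 122 = 146.12 kJ/s
Sensible, feed 207→25 °C: -140.39 kJ/s
Outlet flows (mol/s): A 1.7023, B 1.1977, C 1.1977
Sensible, products 25→126 °C: 70.629 kJ/s
Q = ΔH = 76.354 kJ/s = 76.354 kW
Heat supplied = 274.87 MJ/h

Q_in = 275 MJ/h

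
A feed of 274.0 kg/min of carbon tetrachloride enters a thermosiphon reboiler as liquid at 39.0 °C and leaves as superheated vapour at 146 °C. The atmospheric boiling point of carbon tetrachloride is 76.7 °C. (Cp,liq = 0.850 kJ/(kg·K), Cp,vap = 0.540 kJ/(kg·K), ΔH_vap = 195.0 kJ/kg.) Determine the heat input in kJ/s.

liquid 39.0→76.7 °C: 32.045 kJ/kg
vaporisation at 76.7 °C: 195 kJ/kg
vapour 76.7→146 °C: 37.422 kJ/kg
Δh = 32.045 + 195 + 37.422 = 264.47 kJ/kg
Q = ṁ·Δh = 274.0 kg/min × 264.47 kJ/kg = 72464 kJ/min
|Q| = 1207.7 kW

Q = 1210 kJ/s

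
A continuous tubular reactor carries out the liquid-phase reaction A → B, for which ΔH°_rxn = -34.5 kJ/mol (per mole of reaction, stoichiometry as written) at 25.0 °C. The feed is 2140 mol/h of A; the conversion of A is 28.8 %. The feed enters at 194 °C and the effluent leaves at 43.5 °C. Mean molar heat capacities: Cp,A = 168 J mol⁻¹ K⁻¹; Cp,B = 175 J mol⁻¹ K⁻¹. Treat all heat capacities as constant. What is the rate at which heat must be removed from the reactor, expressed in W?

Extent of reaction ξ = 0.288 × 2140 = 616.32 mol/h
Reaction term: ξ·ΔH°_rxn = 616.32 × -34.5 = -21263 kJ/h
Sensible, feed 194→25 °C: -60759 kJ/h
Outlet flows (mol/h): A 1523.7, B 616.32
Sensible, products 25→43.5 °C: 6730.9 kJ/h
Q = ΔH = -75291 kJ/h = -20.914 kW
Heat removed = 20914 W

Q_out = 20900 W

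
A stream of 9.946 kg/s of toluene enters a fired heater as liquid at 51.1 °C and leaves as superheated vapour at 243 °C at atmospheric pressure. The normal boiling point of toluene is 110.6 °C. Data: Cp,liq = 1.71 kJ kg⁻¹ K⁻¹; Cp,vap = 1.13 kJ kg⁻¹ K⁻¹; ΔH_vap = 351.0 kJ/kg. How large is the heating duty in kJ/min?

Q = 359000 kJ/min

liquid 51.1→110.6 °C: 101.74 kJ/kg
vaporisation at 110.6 °C: 351 kJ/kg
vapour 110.6→243 °C: 149.61 kJ/kg
Δh = 101.74 + 351 + 149.61 = 602.36 kJ/kg
Q = ṁ·Δh = 9.946 kg/s × 602.36 kJ/kg = 5991 kJ/s
|Q| = 5991 kW = 359460 kJ/min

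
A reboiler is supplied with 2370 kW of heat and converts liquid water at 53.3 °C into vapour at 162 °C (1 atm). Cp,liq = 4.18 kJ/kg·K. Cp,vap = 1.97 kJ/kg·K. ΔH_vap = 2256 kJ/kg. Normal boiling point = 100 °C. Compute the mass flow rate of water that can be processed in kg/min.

ṁ = 55.3 kg/min

Δh = 4.18×(100−53.3) + 2256 + 1.97×(162−100) = 2573.3 kJ/kg
Q = 2370 kW = 2370 kJ/s = 142200 kJ/min
ṁ = Q/Δh = 142200 / 2573.3 = 55.259 kg/min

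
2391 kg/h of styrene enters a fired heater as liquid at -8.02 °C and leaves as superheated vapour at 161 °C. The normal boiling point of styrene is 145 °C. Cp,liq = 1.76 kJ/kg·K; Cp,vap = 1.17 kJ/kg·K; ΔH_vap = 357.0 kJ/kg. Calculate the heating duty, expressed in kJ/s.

Q = 428 kJ/s

liquid -8.02→145 °C: 269.32 kJ/kg
vaporisation at 145 °C: 357 kJ/kg
vapour 145→161 °C: 18.72 kJ/kg
Δh = 269.32 + 357 + 18.72 = 645.04 kJ/kg
Q = ṁ·Δh = 2391 kg/h × 645.04 kJ/kg = 1.5423e+06 kJ/h
|Q| = 428.41 kW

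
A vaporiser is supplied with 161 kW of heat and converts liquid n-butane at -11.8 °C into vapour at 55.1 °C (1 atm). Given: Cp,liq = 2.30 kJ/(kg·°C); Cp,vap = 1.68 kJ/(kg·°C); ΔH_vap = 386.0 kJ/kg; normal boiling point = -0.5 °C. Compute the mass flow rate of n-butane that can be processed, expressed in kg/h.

Δh = 2.30×(-0.5−-11.8) + 386.0 + 1.68×(55.1−-0.5) = 505.4 kJ/kg
Q = 161 kW = 161 kJ/s = 579600 kJ/h
ṁ = Q/Δh = 579600 / 505.4 = 1146.8 kg/h

ṁ = 1150 kg/h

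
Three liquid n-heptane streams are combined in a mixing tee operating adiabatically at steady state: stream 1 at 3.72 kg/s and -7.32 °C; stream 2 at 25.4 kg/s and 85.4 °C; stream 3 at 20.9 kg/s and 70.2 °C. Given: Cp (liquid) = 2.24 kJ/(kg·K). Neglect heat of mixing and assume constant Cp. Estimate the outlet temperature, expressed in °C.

T_out = 72.2 °C

Energy balance with Q = 0: Σ ṁᵢCp,ᵢ(T_out − Tᵢ) = 0
Σ ṁᵢCp,ᵢTᵢ = 3.72×2.24×-7.32 + 25.4×2.24×85.4 + 20.9×2.24×70.2 = 8084.4
Σ ṁᵢCp,ᵢ = 3.72×2.24 + 25.4×2.24 + 20.9×2.24 = 112.04
T_out = 8084.4 / 112.04 = 72.153 °C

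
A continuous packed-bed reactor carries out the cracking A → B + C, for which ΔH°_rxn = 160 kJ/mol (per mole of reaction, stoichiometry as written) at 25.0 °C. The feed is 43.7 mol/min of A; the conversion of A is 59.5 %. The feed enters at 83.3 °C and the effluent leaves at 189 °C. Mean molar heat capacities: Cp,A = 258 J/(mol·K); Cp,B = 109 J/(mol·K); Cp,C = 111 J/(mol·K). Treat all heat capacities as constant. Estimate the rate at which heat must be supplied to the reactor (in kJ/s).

Q_in = 86.5 kJ/s

Extent of reaction ξ = 0.595 × 43.7 = 26.002 mol/min
Reaction term: ξ·ΔH°_rxn = 26.002 × 160 = 4160.2 kJ/min
Sensible, feed 83.3→25 °C: -657.31 kJ/min
Outlet flows (mol/min): A 17.699, B 26.002, C 26.002
Sensible, products 25→189 °C: 1687 kJ/min
Q = ΔH = 5189.9 kJ/min = 86.499 kW
Heat supplied = 86.499 kJ/s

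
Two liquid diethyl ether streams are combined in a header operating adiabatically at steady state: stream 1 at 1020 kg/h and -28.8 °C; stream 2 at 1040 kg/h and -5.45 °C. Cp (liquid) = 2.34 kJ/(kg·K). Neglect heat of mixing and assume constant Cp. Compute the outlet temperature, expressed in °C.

No heat crosses the boundary, so H_out = H_in.
T_out = Σ ṁᵢCp,ᵢTᵢ / Σ ṁᵢCp,ᵢ
      = -82003 / 4820.4 = -17.012 °C

T_out = -17.0 °C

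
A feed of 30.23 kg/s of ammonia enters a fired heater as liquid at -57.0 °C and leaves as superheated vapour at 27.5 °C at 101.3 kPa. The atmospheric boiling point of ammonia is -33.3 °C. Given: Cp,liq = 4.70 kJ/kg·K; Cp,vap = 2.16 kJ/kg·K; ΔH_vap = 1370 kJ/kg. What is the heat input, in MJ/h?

Q = 176000 MJ/h

liquid -57.0→-33.3 °C: 111.39 kJ/kg
vaporisation at -33.3 °C: 1370 kJ/kg
vapour -33.3→27.5 °C: 131.33 kJ/kg
Δh = 111.39 + 1370 + 131.33 = 1612.7 kJ/kg
Q = ṁ·Δh = 30.23 kg/s × 1612.7 kJ/kg = 48752 kJ/s
|Q| = 48752 kW = 175510 MJ/h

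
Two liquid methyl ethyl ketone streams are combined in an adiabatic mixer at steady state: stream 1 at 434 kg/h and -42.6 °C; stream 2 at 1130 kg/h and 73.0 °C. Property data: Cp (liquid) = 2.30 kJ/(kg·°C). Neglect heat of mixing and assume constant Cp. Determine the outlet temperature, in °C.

T_out = 40.9 °C

No heat crosses the boundary, so H_out = H_in.
Σ ṁᵢCp,ᵢTᵢ = 434×2.30×-42.6 + 1130×2.30×73.0 = 147200
Σ ṁᵢCp,ᵢ = 434×2.30 + 1130×2.30 = 3597.2
T_out = 147200 / 3597.2 = 40.922 °C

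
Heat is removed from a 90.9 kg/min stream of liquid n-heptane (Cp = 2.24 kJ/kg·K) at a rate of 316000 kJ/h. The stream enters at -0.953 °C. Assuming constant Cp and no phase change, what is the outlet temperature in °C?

Q = 316000 kJ/h = 5266.7 kJ/min
ΔT = Q/(ṁ·Cp) = 5266.7/(90.9×2.24) = 25.866 K
T_out = -0.953 − 25.866 = -26.819 °C

T_out = -26.8 °C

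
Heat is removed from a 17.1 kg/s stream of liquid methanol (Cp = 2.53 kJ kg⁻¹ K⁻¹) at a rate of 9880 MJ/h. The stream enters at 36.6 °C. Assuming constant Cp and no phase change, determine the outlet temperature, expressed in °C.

T_out = -26.8 °C

Q = 9880 MJ/h = 2744.4 kJ/s
ΔT = Q/(ṁ·Cp) = 2744.4/(17.1×2.53) = 63.436 K
T_out = 36.6 − 63.436 = -26.836 °C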